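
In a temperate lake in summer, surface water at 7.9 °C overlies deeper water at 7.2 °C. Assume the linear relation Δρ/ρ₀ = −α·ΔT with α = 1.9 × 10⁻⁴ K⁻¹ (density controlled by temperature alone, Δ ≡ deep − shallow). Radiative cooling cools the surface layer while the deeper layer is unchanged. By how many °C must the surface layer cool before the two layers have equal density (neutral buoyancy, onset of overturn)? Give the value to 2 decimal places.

0.70 °C

With temperature the only control, equal density requires T_surf′ = T_deep.
T_surf′ = 7.2 °C.
Cooling required: 7.9 − 7.2 = 0.70 °C.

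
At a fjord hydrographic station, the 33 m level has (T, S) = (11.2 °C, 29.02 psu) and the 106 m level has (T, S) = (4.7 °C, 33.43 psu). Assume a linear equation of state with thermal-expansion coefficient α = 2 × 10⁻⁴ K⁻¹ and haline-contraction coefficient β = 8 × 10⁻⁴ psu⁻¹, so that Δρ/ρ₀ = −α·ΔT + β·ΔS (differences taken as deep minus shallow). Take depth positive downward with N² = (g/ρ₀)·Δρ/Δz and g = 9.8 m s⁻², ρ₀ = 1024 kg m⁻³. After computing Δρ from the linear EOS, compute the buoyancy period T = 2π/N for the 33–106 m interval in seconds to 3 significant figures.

ΔT = -6.5 K, ΔS = +4.41 psu (deep − shallow).
Δρ/ρ₀ = −αΔT + βΔS = 1.30 × 10⁻³ + 3.528 × 10⁻³ = 4.828 × 10⁻³, so Δρ ≈ 4.944 kg m⁻³.
N² = (g/ρ₀)·Δρ/Δz = g·(Δρ/ρ₀)/Δz = 9.8 × 4.828 × 10⁻³ / 73 = 6.4814 × 10⁻⁴ s⁻².
N = √(6.4814 × 10⁻⁴) = 0.025459 rad s⁻¹ → T = 2π/N = 246.80 s ≈ 247 s.

247 s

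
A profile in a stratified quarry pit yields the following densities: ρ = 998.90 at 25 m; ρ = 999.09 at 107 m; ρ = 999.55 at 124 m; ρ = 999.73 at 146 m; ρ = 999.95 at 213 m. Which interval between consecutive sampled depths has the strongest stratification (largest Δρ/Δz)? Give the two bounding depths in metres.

Compute the density gradient over each adjacent pair:
  25–107 m: Δρ/Δz = 0.19/82 = 2.3 × 10⁻³ kg m⁻⁴
  107–124 m: Δρ/Δz = 0.46/17 = 0.027 kg m⁻⁴
  124–146 m: Δρ/Δz = 0.18/22 = 8.2 × 10⁻³ kg m⁻⁴
  146–213 m: Δρ/Δz = 0.22/67 = 3.3 × 10⁻³ kg m⁻⁴
The largest gradient is in the 107–124 m interval — the pycnocline.

107–124 m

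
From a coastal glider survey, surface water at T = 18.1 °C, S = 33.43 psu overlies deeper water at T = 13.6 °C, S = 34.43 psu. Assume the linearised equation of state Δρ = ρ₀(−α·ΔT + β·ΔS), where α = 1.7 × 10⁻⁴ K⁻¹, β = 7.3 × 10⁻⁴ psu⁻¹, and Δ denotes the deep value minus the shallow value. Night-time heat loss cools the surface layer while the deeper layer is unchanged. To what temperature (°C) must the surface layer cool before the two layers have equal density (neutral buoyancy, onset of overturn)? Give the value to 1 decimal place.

9.3 °C

Neutral buoyancy requires Δρ = 0, i.e. −α(T_deep − T_surf′) + β(S_deep − S_surf) = 0.
T_surf′ = T_deep − (β/α)·ΔS = 13.6 − (7.3 × 10⁻⁴/1.7 × 10⁻⁴)·(+1.00) = 9.306 °C.
Cooling required: 18.1 − (9.306) = 8.794 °C.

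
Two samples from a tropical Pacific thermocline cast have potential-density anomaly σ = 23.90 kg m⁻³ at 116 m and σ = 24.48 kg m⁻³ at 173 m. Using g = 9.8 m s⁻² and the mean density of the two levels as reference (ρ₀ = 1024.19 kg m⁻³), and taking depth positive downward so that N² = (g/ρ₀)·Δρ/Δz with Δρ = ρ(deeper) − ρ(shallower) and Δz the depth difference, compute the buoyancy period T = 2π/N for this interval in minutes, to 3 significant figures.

Δρ = 1024.48 − 1023.90 = 0.58 kg m⁻³ over Δz = 173 − 116 = 57 m.
N² = (9.8/1024.19) × (0.58/57) = 9.7364 × 10⁻⁵ s⁻².
N = √(9.7364 × 10⁻⁵) = 9.8673 × 10⁻³ rad s⁻¹, so T = 2π/N = 636.77 s = 10.613 min ≈ 10.6 min.

10.6 min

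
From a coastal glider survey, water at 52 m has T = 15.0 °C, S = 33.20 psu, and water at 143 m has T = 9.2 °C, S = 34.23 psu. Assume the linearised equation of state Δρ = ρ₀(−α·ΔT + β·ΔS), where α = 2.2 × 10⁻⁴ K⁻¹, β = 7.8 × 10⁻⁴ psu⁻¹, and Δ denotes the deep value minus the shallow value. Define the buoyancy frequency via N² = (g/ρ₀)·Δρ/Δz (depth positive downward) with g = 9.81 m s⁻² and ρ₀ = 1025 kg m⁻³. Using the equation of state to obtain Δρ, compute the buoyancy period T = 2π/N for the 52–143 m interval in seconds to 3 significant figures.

420 s

ΔT = -5.8 K, ΔS = +1.03 psu (deep − shallow).
Δρ/ρ₀ = −αΔT + βΔS = 1.276 × 10⁻³ + 8.034 × 10⁻⁴ = 2.0794 × 10⁻³, so Δρ ≈ 2.131 kg m⁻³.
N² = (g/ρ₀)·Δρ/Δz = g·(Δρ/ρ₀)/Δz = 9.81 × 2.0794 × 10⁻³ / 91 = 2.2416 × 10⁻⁴ s⁻².
N = √(2.2416 × 10⁻⁴) = 0.014972 rad s⁻¹ → T = 2π/N = 419.66 s ≈ 420 s.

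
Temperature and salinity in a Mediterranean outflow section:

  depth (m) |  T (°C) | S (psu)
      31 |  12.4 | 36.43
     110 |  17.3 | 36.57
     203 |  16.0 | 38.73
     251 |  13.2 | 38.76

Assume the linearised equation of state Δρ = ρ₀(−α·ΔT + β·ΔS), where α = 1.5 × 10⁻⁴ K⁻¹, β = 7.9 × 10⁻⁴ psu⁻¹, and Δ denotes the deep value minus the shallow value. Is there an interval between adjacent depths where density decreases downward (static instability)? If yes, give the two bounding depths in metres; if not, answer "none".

31–110 m

Evaluate Δρ/ρ₀ = −αΔT + βΔS across each adjacent pair:
  31–110 m: −αΔT+βΔS = −(1.5 × 10⁻⁴)(+4.9)+(7.9 × 10⁻⁴)(+0.14) = -6.2 × 10⁻⁴ → UNSTABLE
  110–203 m: −αΔT+βΔS = −(1.5 × 10⁻⁴)(-1.3)+(7.9 × 10⁻⁴)(+2.16) = 1.9 × 10⁻³ → stable
  203–251 m: −αΔT+βΔS = −(1.5 × 10⁻⁴)(-2.8)+(7.9 × 10⁻⁴)(+0.03) = 4.4 × 10⁻⁴ → stable
The 31–110 m interval has Δρ < 0: lighter water underlies denser water.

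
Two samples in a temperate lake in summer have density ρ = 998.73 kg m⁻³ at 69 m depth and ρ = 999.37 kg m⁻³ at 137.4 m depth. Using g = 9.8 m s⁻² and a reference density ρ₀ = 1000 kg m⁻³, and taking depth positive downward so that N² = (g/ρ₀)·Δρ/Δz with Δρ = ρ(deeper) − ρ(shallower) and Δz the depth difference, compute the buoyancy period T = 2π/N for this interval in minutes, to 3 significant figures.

Δρ = 999.37 − 998.73 = 0.64 kg m⁻³ over Δz = 137.4 − 69 = 68.4 m.
N² = (9.8/1000) × (0.64/68.4) = 9.1696 × 10⁻⁵ s⁻².
N = √(9.1696 × 10⁻⁵) = 9.5758 × 10⁻³ rad s⁻¹, so T = 2π/N = 656.15 s = 10.936 min ≈ 10.9 min.

10.9 min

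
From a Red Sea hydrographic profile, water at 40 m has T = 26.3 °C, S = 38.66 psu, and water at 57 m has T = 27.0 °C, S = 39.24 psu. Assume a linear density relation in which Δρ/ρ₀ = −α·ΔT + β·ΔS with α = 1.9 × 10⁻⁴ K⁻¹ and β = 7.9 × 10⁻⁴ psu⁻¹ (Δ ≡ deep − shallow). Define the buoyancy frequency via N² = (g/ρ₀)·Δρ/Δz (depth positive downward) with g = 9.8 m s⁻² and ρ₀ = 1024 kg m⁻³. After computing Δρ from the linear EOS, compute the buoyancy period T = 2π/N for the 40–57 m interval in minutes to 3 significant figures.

ΔT = +0.7 K, ΔS = +0.58 psu (deep − shallow).
Δρ/ρ₀ = −αΔT + βΔS = -1.33 × 10⁻⁴ + 4.582 × 10⁻⁴ = 3.252 × 10⁻⁴, so Δρ ≈ 0.3330 kg m⁻³.
N² = (g/ρ₀)·Δρ/Δz = g·(Δρ/ρ₀)/Δz = 9.8 × 3.252 × 10⁻⁴ / 17 = 1.8747 × 10⁻⁴ s⁻².
N = √(1.8747 × 10⁻⁴) = 0.013692 rad s⁻¹ → T = 2π/N = 458.89 s = 7.6482 min ≈ 7.65 min.

7.65 min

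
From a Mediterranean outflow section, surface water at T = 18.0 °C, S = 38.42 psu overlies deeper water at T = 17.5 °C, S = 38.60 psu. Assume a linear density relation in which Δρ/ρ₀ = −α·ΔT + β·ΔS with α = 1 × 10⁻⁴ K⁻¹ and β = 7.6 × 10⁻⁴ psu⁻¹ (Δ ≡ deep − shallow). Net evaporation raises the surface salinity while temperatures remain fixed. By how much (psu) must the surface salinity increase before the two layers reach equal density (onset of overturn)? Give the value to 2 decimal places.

0.25 psu

Neutral buoyancy requires −α(T_deep − T_surf) + β(S_deep − S_surf′) = 0.
S_surf′ = S_deep − (α/β)·ΔT = 38.60 − (1 × 10⁻⁴/7.6 × 10⁻⁴)·(-0.5) = 38.6658 psu.
Increase required: 38.6658 − 38.42 = 0.2458 psu.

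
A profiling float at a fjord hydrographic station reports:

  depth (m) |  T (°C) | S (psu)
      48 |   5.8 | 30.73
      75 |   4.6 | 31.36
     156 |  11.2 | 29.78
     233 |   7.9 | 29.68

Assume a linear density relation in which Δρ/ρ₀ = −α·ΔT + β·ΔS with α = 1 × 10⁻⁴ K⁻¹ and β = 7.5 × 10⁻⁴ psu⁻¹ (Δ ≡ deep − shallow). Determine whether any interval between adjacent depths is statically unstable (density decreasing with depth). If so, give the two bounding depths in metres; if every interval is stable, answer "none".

75–156 m

Evaluate Δρ/ρ₀ = −αΔT + βΔS across each adjacent pair:
  48–75 m: −αΔT+βΔS = −(1 × 10⁻⁴)(-1.2)+(7.5 × 10⁻⁴)(+0.63) = 5.9 × 10⁻⁴ → stable
  75–156 m: −αΔT+βΔS = −(1 × 10⁻⁴)(+6.6)+(7.5 × 10⁻⁴)(-1.58) = -1.8 × 10⁻³ → UNSTABLE
  156–233 m: −αΔT+βΔS = −(1 × 10⁻⁴)(-3.3)+(7.5 × 10⁻⁴)(-0.10) = 2.6 × 10⁻⁴ → stable
The 75–156 m interval has Δρ < 0: lighter water underlies denser water.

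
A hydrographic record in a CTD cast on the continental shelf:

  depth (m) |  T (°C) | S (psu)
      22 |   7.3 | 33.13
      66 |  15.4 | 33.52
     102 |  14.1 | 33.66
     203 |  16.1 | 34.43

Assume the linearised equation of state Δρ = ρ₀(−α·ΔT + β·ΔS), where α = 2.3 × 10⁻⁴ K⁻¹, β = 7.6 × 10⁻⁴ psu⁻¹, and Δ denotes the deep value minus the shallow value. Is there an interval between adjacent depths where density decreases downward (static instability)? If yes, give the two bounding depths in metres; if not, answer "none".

22–66 m

Evaluate Δρ/ρ₀ = −αΔT + βΔS across each adjacent pair:
  22–66 m: −αΔT+βΔS = −(2.3 × 10⁻⁴)(+8.1)+(7.6 × 10⁻⁴)(+0.39) = -1.6 × 10⁻³ → UNSTABLE
  66–102 m: −αΔT+βΔS = −(2.3 × 10⁻⁴)(-1.3)+(7.6 × 10⁻⁴)(+0.14) = 4.1 × 10⁻⁴ → stable
  102–203 m: −αΔT+βΔS = −(2.3 × 10⁻⁴)(+2.0)+(7.6 × 10⁻⁴)(+0.77) = 1.3 × 10⁻⁴ → stable
The 22–66 m interval has Δρ < 0: lighter water underlies denser water.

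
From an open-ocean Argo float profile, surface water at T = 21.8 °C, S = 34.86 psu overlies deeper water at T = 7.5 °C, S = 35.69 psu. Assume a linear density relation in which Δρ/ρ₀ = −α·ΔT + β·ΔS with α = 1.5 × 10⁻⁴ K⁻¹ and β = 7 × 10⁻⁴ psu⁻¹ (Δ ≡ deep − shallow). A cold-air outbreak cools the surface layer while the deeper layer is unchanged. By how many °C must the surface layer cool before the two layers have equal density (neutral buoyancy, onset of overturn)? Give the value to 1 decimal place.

Neutral buoyancy requires Δρ = 0, i.e. −α(T_deep − T_surf′) + β(S_deep − S_surf) = 0.
T_surf′ = T_deep − (β/α)·ΔS = 7.5 − (7 × 10⁻⁴/1.5 × 10⁻⁴)·(+0.83) = 3.627 °C.
Cooling required: 21.8 − (3.627) = 18.173 °C.

18.2 °C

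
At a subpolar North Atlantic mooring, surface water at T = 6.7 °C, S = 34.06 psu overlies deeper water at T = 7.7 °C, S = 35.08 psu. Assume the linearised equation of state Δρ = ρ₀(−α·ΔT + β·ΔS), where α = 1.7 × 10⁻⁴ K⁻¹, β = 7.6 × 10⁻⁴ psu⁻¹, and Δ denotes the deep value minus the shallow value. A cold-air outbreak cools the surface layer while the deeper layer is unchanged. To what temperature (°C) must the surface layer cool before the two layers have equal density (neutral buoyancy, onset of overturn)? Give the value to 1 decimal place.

Neutral buoyancy requires Δρ = 0, i.e. −α(T_deep − T_surf′) + β(S_deep − S_surf) = 0.
T_surf′ = T_deep − (β/α)·ΔS = 7.7 − (7.6 × 10⁻⁴/1.7 × 10⁻⁴)·(+1.02) = 3.140 °C.
Cooling required: 6.7 − (3.140) = 3.560 °C.

3.1 °C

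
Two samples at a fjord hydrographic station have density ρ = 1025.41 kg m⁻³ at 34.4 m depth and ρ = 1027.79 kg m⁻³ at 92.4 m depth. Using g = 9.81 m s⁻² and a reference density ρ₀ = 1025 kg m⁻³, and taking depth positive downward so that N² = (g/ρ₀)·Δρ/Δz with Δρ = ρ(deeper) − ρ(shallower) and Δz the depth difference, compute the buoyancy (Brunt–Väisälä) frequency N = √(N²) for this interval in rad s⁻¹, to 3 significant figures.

0.0198 rad s⁻¹

Δρ = 1027.79 − 1025.41 = 2.38 kg m⁻³ over Δz = 92.4 − 34.4 = 58 m.
N² = (9.81/1025) × (2.38/58) = 3.9273 × 10⁻⁴ s⁻².
N = √(3.9273 × 10⁻⁴) = 0.019817 rad s⁻¹ ≈ 0.0198 rad s⁻¹.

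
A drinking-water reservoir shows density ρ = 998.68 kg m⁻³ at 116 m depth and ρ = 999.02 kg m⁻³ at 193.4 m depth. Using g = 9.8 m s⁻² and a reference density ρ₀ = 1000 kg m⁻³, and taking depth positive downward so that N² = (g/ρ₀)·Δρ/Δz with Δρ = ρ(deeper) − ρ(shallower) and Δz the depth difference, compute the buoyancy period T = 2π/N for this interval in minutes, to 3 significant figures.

Δρ = 999.02 − 998.68 = 0.34 kg m⁻³ over Δz = 193.4 − 116 = 77.4 m.
N² = (9.8/1000) × (0.34/77.4) = 4.3049 × 10⁻⁵ s⁻².
N = √(4.3049 × 10⁻⁵) = 6.5612 × 10⁻³ rad s⁻¹, so T = 2π/N = 957.63 s = 15.960 min ≈ 16.0 min.

16.0 min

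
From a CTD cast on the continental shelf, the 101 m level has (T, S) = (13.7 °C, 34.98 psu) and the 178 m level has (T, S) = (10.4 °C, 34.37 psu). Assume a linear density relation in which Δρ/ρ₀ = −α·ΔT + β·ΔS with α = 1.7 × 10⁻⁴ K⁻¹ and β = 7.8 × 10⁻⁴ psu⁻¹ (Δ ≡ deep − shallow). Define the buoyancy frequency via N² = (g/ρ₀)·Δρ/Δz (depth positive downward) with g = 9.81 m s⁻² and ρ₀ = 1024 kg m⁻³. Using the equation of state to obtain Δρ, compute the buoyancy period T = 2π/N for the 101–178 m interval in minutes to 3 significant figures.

31.8 min

ΔT = -3.3 K, ΔS = -0.61 psu (deep − shallow).
Δρ/ρ₀ = −αΔT + βΔS = 5.61 × 10⁻⁴ − 4.758 × 10⁻⁴ = 8.52 × 10⁻⁵, so Δρ ≈ 0.08724 kg m⁻³.
N² = (g/ρ₀)·Δρ/Δz = g·(Δρ/ρ₀)/Δz = 9.81 × 8.52 × 10⁻⁵ / 77 = 1.0855 × 10⁻⁵ s⁻².
N = √(1.0855 × 10⁻⁵) = 3.2947 × 10⁻³ rad s⁻¹ → T = 2π/N = 1.9071 × 10³ s = 31.785 min ≈ 31.8 min.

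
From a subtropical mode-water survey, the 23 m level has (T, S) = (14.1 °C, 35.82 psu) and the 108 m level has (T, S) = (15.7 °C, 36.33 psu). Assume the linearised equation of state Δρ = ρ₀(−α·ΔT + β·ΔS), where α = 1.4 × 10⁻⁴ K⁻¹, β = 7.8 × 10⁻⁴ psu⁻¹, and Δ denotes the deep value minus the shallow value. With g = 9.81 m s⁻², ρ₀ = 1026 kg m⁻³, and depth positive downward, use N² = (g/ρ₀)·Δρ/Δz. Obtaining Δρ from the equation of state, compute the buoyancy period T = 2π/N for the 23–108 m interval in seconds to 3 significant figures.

1.40 × 10³ s

ΔT = +1.6 K, ΔS = +0.51 psu (deep − shallow).
Δρ/ρ₀ = −αΔT + βΔS = -2.24 × 10⁻⁴ + 3.978 × 10⁻⁴ = 1.738 × 10⁻⁴, so Δρ ≈ 0.1783 kg m⁻³.
N² = (g/ρ₀)·Δρ/Δz = g·(Δρ/ρ₀)/Δz = 9.81 × 1.738 × 10⁻⁴ / 85 = 2.0059 × 10⁻⁵ s⁻².
N = √(2.0059 × 10⁻⁵) = 4.4787 × 10⁻³ rad s⁻¹ → T = 2π/N = 1.4029 × 10³ s ≈ 1.40 × 10³ s.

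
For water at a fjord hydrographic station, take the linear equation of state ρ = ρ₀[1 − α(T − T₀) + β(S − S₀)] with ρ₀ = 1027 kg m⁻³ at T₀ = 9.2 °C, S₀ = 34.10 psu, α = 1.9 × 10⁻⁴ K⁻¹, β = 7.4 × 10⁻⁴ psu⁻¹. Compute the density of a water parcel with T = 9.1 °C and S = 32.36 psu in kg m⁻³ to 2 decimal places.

1025.70 kg m⁻³

T − T₀ = -0.1 K, S − S₀ = -1.74 psu.
Bracket = 1 − α·(-0.1) + β·(-1.74) = 1 + (-1.2686 × 10⁻³) = 0.9987314.
ρ = 1027 × 0.9987314 = 1025.70 kg m⁻³.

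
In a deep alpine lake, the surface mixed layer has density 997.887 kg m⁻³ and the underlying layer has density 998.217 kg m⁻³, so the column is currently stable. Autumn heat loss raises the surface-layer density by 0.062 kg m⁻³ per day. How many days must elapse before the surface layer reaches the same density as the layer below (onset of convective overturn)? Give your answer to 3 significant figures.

5.32 days

Density deficit of the surface layer: 998.217 − 997.887 = 0.33 kg m⁻³.
Required change = 0.33 / 0.062 = 5.32 days.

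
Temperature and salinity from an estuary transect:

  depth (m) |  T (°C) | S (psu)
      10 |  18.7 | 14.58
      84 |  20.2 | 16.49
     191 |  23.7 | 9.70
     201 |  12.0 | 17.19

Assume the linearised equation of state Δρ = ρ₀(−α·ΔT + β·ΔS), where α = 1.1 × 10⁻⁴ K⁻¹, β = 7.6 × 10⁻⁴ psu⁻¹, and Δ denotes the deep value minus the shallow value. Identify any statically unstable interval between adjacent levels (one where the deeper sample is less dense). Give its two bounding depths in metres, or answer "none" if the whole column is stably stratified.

Evaluate Δρ/ρ₀ = −αΔT + βΔS across each adjacent pair:
  10–84 m: −αΔT+βΔS = −(1.1 × 10⁻⁴)(+1.5)+(7.6 × 10⁻⁴)(+1.91) = 1.3 × 10⁻³ → stable
  84–191 m: −αΔT+βΔS = −(1.1 × 10⁻⁴)(+3.5)+(7.6 × 10⁻⁴)(-6.79) = -5.5 × 10⁻³ → UNSTABLE
  191–201 m: −αΔT+βΔS = −(1.1 × 10⁻⁴)(-11.7)+(7.6 × 10⁻⁴)(+7.49) = 7.0 × 10⁻³ → stable
The 84–191 m interval has Δρ < 0: lighter water underlies denser water.

84–191 m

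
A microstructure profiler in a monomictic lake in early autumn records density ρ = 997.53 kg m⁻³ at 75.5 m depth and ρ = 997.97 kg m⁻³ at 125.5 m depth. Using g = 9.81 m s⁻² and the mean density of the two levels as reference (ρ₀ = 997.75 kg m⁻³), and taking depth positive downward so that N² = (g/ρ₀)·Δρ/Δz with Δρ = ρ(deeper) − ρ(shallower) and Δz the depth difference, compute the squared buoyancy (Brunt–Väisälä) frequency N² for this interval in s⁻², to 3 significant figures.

8.65 × 10⁻⁵ s⁻²

Δρ = 997.97 − 997.53 = 0.44 kg m⁻³ over Δz = 125.5 − 75.5 = 50 m.
N² = (9.81/997.75) × (0.44/50) = 8.6523 × 10⁻⁵ s⁻² ≈ 8.65 × 10⁻⁵ s⁻².
N² > 0, so the interval is statically stable.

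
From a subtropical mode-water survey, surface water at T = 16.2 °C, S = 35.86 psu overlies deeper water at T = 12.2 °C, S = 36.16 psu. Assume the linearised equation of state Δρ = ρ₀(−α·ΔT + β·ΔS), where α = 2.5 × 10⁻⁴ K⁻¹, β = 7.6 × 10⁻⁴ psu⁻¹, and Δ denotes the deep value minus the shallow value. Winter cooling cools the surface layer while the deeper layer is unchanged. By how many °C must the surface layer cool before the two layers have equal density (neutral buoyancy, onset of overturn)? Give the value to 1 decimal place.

4.9 °C

Neutral buoyancy requires Δρ = 0, i.e. −α(T_deep − T_surf′) + β(S_deep − S_surf) = 0.
T_surf′ = T_deep − (β/α)·ΔS = 12.2 − (7.6 × 10⁻⁴/2.5 × 10⁻⁴)·(+0.30) = 11.288 °C.
Cooling required: 16.2 − (11.288) = 4.912 °C.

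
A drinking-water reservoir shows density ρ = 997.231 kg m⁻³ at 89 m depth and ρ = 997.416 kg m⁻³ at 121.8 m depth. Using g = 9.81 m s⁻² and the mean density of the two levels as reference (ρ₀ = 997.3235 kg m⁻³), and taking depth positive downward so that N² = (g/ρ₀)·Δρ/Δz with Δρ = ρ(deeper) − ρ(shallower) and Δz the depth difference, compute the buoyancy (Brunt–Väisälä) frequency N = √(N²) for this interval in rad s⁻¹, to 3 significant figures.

Δρ = 997.416 − 997.231 = 0.185 kg m⁻³ over Δz = 121.8 − 89 = 32.8 m.
N² = (9.81/997.3235) × (0.185/32.8) = 5.5479 × 10⁻⁵ s⁻².
N = √(5.5479 × 10⁻⁵) = 7.4484 × 10⁻³ rad s⁻¹ ≈ 7.45 × 10⁻³ rad s⁻¹.

7.45 × 10⁻³ rad s⁻¹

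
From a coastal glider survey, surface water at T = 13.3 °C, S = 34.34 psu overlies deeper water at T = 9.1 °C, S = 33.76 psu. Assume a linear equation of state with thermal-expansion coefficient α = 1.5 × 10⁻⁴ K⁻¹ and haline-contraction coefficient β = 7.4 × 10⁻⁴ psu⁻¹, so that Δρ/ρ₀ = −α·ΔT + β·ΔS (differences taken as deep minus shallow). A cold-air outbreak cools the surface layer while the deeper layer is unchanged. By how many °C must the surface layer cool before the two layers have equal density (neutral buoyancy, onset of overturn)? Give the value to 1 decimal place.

1.3 °C

Neutral buoyancy requires Δρ = 0, i.e. −α(T_deep − T_surf′) + β(S_deep − S_surf) = 0.
T_surf′ = T_deep − (β/α)·ΔS = 9.1 − (7.4 × 10⁻⁴/1.5 × 10⁻⁴)·(-0.58) = 11.961 °C.
Cooling required: 13.3 − (11.961) = 1.339 °C.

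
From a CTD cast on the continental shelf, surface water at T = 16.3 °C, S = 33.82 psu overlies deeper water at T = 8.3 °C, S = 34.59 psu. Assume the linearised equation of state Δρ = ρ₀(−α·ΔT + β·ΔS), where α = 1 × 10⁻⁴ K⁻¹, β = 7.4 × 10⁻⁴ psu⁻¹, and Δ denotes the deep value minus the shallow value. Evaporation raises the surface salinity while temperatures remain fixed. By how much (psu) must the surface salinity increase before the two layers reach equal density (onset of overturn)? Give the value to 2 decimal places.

Neutral buoyancy requires −α(T_deep − T_surf) + β(S_deep − S_surf′) = 0.
S_surf′ = S_deep − (α/β)·ΔT = 34.59 − (1 × 10⁻⁴/7.4 × 10⁻⁴)·(-8.0) = 35.6711 psu.
Increase required: 35.6711 − 33.82 = 1.8511 psu.

1.85 psu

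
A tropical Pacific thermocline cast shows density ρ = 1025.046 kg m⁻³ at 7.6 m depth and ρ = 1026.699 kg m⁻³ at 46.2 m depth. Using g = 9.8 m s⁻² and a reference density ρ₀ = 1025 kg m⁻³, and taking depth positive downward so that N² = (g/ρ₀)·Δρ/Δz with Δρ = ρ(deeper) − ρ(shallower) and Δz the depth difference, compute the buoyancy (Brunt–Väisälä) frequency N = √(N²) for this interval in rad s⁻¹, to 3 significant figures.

Δρ = 1026.699 − 1025.046 = 1.653 kg m⁻³ over Δz = 46.2 − 7.6 = 38.6 m.
N² = (9.8/1025) × (1.653/38.6) = 4.0944 × 10⁻⁴ s⁻².
N = √(4.0944 × 10⁻⁴) = 0.020235 rad s⁻¹ ≈ 0.0202 rad s⁻¹.

0.0202 rad s⁻¹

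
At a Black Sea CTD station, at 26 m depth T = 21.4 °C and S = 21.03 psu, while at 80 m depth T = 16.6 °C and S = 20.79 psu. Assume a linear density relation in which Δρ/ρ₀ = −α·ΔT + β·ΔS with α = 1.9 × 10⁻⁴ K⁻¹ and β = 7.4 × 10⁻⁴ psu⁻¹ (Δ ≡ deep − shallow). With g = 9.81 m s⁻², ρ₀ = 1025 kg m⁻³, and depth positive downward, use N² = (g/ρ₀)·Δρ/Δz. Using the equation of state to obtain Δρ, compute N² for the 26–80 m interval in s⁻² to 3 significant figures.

1.33 × 10⁻⁴ s⁻²

ΔT = -4.8 K, ΔS = -0.24 psu (deep − shallow).
Δρ/ρ₀ = −αΔT + βΔS = 9.12 × 10⁻⁴ − 1.776 × 10⁻⁴ = 7.344 × 10⁻⁴, so Δρ ≈ 0.7528 kg m⁻³.
N² = (g/ρ₀)·Δρ/Δz = g·(Δρ/ρ₀)/Δz = 9.81 × 7.344 × 10⁻⁴ / 54 = 1.3342 × 10⁻⁴ s⁻² ≈ 1.33 × 10⁻⁴ s⁻².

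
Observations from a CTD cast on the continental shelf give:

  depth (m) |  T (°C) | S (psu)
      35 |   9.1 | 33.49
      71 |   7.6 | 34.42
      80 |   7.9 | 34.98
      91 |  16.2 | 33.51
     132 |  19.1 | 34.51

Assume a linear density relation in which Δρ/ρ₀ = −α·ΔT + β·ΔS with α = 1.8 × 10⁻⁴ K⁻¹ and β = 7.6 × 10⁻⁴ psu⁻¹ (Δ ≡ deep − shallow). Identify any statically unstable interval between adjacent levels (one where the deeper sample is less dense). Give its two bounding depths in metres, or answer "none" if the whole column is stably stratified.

Evaluate Δρ/ρ₀ = −αΔT + βΔS across each adjacent pair:
  35–71 m: −αΔT+βΔS = −(1.8 × 10⁻⁴)(-1.5)+(7.6 × 10⁻⁴)(+0.93) = 9.8 × 10⁻⁴ → stable
  71–80 m: −αΔT+βΔS = −(1.8 × 10⁻⁴)(+0.3)+(7.6 × 10⁻⁴)(+0.56) = 3.7 × 10⁻⁴ → stable
  80–91 m: −αΔT+βΔS = −(1.8 × 10⁻⁴)(+8.3)+(7.6 × 10⁻⁴)(-1.47) = -2.6 × 10⁻³ → UNSTABLE
  91–132 m: −αΔT+βΔS = −(1.8 × 10⁻⁴)(+2.9)+(7.6 × 10⁻⁴)(+1.00) = 2.4 × 10⁻⁴ → stable
The 80–91 m interval has Δρ < 0: lighter water underlies denser water.

80–91 m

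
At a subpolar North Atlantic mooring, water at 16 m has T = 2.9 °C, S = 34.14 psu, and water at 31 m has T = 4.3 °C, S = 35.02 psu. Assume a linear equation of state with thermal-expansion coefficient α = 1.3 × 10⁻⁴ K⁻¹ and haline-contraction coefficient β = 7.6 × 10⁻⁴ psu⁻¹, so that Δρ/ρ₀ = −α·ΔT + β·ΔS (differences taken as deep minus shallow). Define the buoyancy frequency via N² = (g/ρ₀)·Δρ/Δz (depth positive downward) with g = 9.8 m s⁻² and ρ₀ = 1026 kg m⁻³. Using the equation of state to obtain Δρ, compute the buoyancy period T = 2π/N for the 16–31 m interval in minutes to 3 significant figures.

5.87 min

ΔT = +1.4 K, ΔS = +0.88 psu (deep − shallow).
Δρ/ρ₀ = −αΔT + βΔS = -1.82 × 10⁻⁴ + 6.688 × 10⁻⁴ = 4.868 × 10⁻⁴, so Δρ ≈ 0.4995 kg m⁻³.
N² = (g/ρ₀)·Δρ/Δz = g·(Δρ/ρ₀)/Δz = 9.8 × 4.868 × 10⁻⁴ / 15 = 3.1804 × 10⁻⁴ s⁻².
N = √(3.1804 × 10⁻⁴) = 0.017834 rad s⁻¹ → T = 2π/N = 352.31 s = 5.8718 min ≈ 5.87 min.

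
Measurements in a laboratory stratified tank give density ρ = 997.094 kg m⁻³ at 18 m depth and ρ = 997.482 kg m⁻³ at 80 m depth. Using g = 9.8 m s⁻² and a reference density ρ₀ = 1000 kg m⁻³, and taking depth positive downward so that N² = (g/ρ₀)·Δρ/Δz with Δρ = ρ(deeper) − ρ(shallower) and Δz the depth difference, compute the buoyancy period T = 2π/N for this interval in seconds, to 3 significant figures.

802 s

Δρ = 997.482 − 997.094 = 0.388 kg m⁻³ over Δz = 80 − 18 = 62 m.
N² = (9.8/1000) × (0.388/62) = 6.1329 × 10⁻⁵ s⁻².
N = √(6.1329 × 10⁻⁵) = 7.8313 × 10⁻³ rad s⁻¹, so T = 2π/N = 802.32 s ≈ 802 s.
Since Δρ > 0 the layer is stably stratified.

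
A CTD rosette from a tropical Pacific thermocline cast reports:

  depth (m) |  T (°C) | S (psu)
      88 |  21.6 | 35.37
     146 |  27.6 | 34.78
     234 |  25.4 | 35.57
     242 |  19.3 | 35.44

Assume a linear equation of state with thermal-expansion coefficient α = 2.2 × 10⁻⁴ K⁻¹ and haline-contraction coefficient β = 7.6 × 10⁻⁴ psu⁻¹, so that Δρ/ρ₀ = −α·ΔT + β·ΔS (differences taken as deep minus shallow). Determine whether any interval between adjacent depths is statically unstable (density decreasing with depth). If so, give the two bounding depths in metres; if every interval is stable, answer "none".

88–146 m

Evaluate Δρ/ρ₀ = −αΔT + βΔS across each adjacent pair:
  88–146 m: −αΔT+βΔS = −(2.2 × 10⁻⁴)(+6.0)+(7.6 × 10⁻⁴)(-0.59) = -1.8 × 10⁻³ → UNSTABLE
  146–234 m: −αΔT+βΔS = −(2.2 × 10⁻⁴)(-2.2)+(7.6 × 10⁻⁴)(+0.79) = 1.1 × 10⁻³ → stable
  234–242 m: −αΔT+βΔS = −(2.2 × 10⁻⁴)(-6.1)+(7.6 × 10⁻⁴)(-0.13) = 1.2 × 10⁻³ → stable
The 88–146 m interval has Δρ < 0: lighter water underlies denser water.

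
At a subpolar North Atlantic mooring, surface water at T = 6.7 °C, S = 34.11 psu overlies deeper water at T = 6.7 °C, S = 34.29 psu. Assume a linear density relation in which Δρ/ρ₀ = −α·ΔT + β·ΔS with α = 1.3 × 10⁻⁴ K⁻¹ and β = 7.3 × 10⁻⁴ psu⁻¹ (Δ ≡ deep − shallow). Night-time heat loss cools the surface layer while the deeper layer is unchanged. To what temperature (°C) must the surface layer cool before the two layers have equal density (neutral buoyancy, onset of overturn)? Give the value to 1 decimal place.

5.7 °C

Neutral buoyancy requires Δρ = 0, i.e. −α(T_deep − T_surf′) + β(S_deep − S_surf) = 0.
T_surf′ = T_deep − (β/α)·ΔS = 6.7 − (7.3 × 10⁻⁴/1.3 × 10⁻⁴)·(+0.18) = 5.689 °C.
Cooling required: 6.7 − (5.689) = 1.011 °C.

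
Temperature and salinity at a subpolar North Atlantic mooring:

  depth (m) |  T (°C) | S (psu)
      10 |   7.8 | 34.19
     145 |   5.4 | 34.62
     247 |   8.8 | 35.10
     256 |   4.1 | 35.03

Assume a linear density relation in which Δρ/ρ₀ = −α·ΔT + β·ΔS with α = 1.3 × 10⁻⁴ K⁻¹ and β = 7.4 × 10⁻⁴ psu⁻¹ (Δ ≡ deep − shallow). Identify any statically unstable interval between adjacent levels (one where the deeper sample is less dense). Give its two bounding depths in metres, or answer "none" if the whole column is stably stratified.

145–247 m

Evaluate Δρ/ρ₀ = −αΔT + βΔS across each adjacent pair:
  10–145 m: −αΔT+βΔS = −(1.3 × 10⁻⁴)(-2.4)+(7.4 × 10⁻⁴)(+0.43) = 6.3 × 10⁻⁴ → stable
  145–247 m: −αΔT+βΔS = −(1.3 × 10⁻⁴)(+3.4)+(7.4 × 10⁻⁴)(+0.48) = -8.7 × 10⁻⁵ → UNSTABLE
  247–256 m: −αΔT+βΔS = −(1.3 × 10⁻⁴)(-4.7)+(7.4 × 10⁻⁴)(-0.07) = 5.6 × 10⁻⁴ → stable
The 145–247 m interval has Δρ < 0: lighter water underlies denser water.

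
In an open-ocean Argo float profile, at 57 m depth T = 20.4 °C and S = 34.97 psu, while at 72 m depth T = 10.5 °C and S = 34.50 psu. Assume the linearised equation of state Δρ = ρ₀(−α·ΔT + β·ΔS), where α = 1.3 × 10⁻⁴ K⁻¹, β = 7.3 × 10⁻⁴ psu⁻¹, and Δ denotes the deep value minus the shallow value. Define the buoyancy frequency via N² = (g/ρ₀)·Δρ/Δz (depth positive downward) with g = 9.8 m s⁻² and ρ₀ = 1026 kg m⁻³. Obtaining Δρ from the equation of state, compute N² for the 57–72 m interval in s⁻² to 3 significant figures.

ΔT = -9.9 K, ΔS = -0.47 psu (deep − shallow).
Δρ/ρ₀ = −αΔT + βΔS = 1.287 × 10⁻³ − 3.431 × 10⁻⁴ = 9.439 × 10⁻⁴, so Δρ ≈ 0.9684 kg m⁻³.
N² = (g/ρ₀)·Δρ/Δz = g·(Δρ/ρ₀)/Δz = 9.8 × 9.439 × 10⁻⁴ / 15 = 6.1668 × 10⁻⁴ s⁻² ≈ 6.17 × 10⁻⁴ s⁻².

6.17 × 10⁻⁴ s⁻²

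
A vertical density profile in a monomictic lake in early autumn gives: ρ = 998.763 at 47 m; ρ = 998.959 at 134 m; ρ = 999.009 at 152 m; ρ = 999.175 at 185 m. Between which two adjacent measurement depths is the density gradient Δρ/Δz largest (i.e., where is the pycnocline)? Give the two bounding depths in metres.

152–185 m

Compute the density gradient over each adjacent pair:
  47–134 m: Δρ/Δz = 0.196/87 = 2.3 × 10⁻³ kg m⁻⁴
  134–152 m: Δρ/Δz = 0.050/18 = 2.8 × 10⁻³ kg m⁻⁴
  152–185 m: Δρ/Δz = 0.166/33 = 5.0 × 10⁻³ kg m⁻⁴
The largest gradient is in the 152–185 m interval — the pycnocline.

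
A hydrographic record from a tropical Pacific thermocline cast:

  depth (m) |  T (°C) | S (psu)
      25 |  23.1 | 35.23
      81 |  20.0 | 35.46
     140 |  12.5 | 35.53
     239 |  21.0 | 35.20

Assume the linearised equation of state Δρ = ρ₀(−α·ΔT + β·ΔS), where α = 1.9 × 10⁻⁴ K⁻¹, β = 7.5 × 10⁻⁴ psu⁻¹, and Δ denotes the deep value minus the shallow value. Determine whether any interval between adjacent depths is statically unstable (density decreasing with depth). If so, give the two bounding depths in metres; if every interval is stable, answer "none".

Evaluate Δρ/ρ₀ = −αΔT + βΔS across each adjacent pair:
  25–81 m: −αΔT+βΔS = −(1.9 × 10⁻⁴)(-3.1)+(7.5 × 10⁻⁴)(+0.23) = 7.6 × 10⁻⁴ → stable
  81–140 m: −αΔT+βΔS = −(1.9 × 10⁻⁴)(-7.5)+(7.5 × 10⁻⁴)(+0.07) = 1.5 × 10⁻³ → stable
  140–239 m: −αΔT+βΔS = −(1.9 × 10⁻⁴)(+8.5)+(7.5 × 10⁻⁴)(-0.33) = -1.9 × 10⁻³ → UNSTABLE
The 140–239 m interval has Δρ < 0: lighter water underlies denser water.

140–239 m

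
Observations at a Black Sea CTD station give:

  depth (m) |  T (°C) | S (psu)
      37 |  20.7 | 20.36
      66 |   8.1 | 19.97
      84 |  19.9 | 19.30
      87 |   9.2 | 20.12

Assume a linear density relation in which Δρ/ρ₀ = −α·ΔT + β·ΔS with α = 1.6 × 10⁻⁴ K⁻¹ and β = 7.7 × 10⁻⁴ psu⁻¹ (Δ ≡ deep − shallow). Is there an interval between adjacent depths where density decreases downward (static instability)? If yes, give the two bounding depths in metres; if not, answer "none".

Evaluate Δρ/ρ₀ = −αΔT + βΔS across each adjacent pair:
  37–66 m: −αΔT+βΔS = −(1.6 × 10⁻⁴)(-12.6)+(7.7 × 10⁻⁴)(-0.39) = 1.7 × 10⁻³ → stable
  66–84 m: −αΔT+βΔS = −(1.6 × 10⁻⁴)(+11.8)+(7.7 × 10⁻⁴)(-0.67) = -2.4 × 10⁻³ → UNSTABLE
  84–87 m: −αΔT+βΔS = −(1.6 × 10⁻⁴)(-10.7)+(7.7 × 10⁻⁴)(+0.82) = 2.3 × 10⁻³ → stable
The 66–84 m interval has Δρ < 0: lighter water underlies denser water.

66–84 m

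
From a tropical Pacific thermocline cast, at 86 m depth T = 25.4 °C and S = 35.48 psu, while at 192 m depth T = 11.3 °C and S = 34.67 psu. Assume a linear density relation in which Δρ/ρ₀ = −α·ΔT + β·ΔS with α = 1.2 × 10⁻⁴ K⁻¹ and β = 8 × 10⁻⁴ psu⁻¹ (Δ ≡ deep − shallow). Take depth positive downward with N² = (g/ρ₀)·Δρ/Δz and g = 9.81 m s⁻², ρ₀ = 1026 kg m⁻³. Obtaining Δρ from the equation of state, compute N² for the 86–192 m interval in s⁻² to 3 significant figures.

9.66 × 10⁻⁵ s⁻²

ΔT = -14.1 K, ΔS = -0.81 psu (deep − shallow).
Δρ/ρ₀ = −αΔT + βΔS = 1.692 × 10⁻³ − 6.48 × 10⁻⁴ = 1.044 × 10⁻³, so Δρ ≈ 1.071 kg m⁻³.
N² = (g/ρ₀)·Δρ/Δz = g·(Δρ/ρ₀)/Δz = 9.81 × 1.044 × 10⁻³ / 106 = 9.6619 × 10⁻⁵ s⁻² ≈ 9.66 × 10⁻⁵ s⁻².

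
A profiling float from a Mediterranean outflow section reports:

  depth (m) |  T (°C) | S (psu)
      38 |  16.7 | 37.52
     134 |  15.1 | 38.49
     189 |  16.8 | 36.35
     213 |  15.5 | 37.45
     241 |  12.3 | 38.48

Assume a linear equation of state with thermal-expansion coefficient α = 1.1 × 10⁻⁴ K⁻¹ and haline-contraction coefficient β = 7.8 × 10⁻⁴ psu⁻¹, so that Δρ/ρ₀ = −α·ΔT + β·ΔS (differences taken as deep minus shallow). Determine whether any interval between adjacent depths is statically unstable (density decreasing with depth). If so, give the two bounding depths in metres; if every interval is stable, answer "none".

134–189 m

Evaluate Δρ/ρ₀ = −αΔT + βΔS across each adjacent pair:
  38–134 m: −αΔT+βΔS = −(1.1 × 10⁻⁴)(-1.6)+(7.8 × 10⁻⁴)(+0.97) = 9.3 × 10⁻⁴ → stable
  134–189 m: −αΔT+βΔS = −(1.1 × 10⁻⁴)(+1.7)+(7.8 × 10⁻⁴)(-2.14) = -1.9 × 10⁻³ → UNSTABLE
  189–213 m: −αΔT+βΔS = −(1.1 × 10⁻⁴)(-1.3)+(7.8 × 10⁻⁴)(+1.10) = 1.0 × 10⁻³ → stable
  213–241 m: −αΔT+βΔS = −(1.1 × 10⁻⁴)(-3.2)+(7.8 × 10⁻⁴)(+1.03) = 1.2 × 10⁻³ → stable
The 134–189 m interval has Δρ < 0: lighter water underlies denser water.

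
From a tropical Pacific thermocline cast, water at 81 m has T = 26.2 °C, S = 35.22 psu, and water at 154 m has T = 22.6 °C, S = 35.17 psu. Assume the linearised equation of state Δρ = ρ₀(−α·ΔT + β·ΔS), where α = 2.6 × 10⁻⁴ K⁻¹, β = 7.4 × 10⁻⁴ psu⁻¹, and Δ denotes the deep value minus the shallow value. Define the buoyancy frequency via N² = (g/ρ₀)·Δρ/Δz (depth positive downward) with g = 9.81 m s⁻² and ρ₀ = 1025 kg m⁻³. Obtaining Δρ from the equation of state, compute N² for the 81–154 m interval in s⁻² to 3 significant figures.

1.21 × 10⁻⁴ s⁻²

ΔT = -3.6 K, ΔS = -0.05 psu (deep − shallow).
Δρ/ρ₀ = −αΔT + βΔS = 9.36 × 10⁻⁴ − 3.70 × 10⁻⁵ = 8.99 × 10⁻⁴, so Δρ ≈ 0.9215 kg m⁻³.
N² = (g/ρ₀)·Δρ/Δz = g·(Δρ/ρ₀)/Δz = 9.81 × 8.99 × 10⁻⁴ / 73 = 1.2081 × 10⁻⁴ s⁻² ≈ 1.21 × 10⁻⁴ s⁻².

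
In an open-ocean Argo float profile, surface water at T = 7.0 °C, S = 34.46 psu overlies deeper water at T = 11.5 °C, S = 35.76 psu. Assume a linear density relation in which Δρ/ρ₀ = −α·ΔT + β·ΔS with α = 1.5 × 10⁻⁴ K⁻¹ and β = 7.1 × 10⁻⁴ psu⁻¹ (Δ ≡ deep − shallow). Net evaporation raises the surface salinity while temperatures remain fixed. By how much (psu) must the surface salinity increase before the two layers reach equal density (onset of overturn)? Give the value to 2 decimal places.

Neutral buoyancy requires −α(T_deep − T_surf) + β(S_deep − S_surf′) = 0.
S_surf′ = S_deep − (α/β)·ΔT = 35.76 − (1.5 × 10⁻⁴/7.1 × 10⁻⁴)·(+4.5) = 34.8093 psu.
Increase required: 34.8093 − 34.46 = 0.3493 psu.

0.35 psu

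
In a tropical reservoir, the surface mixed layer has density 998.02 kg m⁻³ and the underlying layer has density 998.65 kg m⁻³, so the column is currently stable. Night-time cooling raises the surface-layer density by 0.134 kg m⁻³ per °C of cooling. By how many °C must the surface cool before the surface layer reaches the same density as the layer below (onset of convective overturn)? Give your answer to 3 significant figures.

4.70 °C

Density deficit of the surface layer: 998.65 − 998.02 = 0.63 kg m⁻³.
Required change = 0.63 / 0.134 = 4.70 °C.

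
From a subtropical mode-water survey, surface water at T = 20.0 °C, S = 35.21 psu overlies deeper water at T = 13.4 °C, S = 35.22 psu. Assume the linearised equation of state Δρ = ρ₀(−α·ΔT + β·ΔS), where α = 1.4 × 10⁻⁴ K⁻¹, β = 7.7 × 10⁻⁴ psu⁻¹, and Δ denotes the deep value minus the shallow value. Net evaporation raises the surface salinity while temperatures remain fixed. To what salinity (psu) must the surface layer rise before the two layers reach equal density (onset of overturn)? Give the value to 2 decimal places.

36.42 psu

Neutral buoyancy requires −α(T_deep − T_surf) + β(S_deep − S_surf′) = 0.
S_surf′ = S_deep − (α/β)·ΔT = 35.22 − (1.4 × 10⁻⁴/7.7 × 10⁻⁴)·(-6.6) = 36.4200 psu.
Increase required: 36.4200 − 35.21 = 1.2100 psu.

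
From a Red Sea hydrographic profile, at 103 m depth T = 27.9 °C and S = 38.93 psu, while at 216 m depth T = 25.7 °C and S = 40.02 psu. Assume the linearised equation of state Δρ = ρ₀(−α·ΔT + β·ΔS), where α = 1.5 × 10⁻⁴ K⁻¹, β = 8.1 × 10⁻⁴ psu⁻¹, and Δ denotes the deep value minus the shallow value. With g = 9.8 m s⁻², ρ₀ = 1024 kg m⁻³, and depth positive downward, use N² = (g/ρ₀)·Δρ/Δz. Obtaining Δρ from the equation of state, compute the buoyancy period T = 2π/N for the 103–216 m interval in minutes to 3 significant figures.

10.2 min

ΔT = -2.2 K, ΔS = +1.09 psu (deep − shallow).
Δρ/ρ₀ = −αΔT + βΔS = 3.30 × 10⁻⁴ + 8.829 × 10⁻⁴ = 1.2129 × 10⁻³, so Δρ ≈ 1.242 kg m⁻³.
N² = (g/ρ₀)·Δρ/Δz = g·(Δρ/ρ₀)/Δz = 9.8 × 1.2129 × 10⁻³ / 113 = 1.0519 × 10⁻⁴ s⁻².
N = √(1.0519 × 10⁻⁴) = 0.010256 rad s⁻¹ → T = 2π/N = 612.64 s = 10.211 min ≈ 10.2 min.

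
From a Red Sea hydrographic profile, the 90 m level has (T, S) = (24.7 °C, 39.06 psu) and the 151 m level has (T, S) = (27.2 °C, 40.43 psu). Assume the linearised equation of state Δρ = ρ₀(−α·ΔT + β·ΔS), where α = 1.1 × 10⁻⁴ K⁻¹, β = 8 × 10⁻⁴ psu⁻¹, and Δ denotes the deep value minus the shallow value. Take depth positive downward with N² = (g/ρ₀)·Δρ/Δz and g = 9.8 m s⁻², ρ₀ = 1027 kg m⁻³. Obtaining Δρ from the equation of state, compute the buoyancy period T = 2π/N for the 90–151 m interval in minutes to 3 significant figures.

ΔT = +2.5 K, ΔS = +1.37 psu (deep − shallow).
Δρ/ρ₀ = −αΔT + βΔS = -2.75 × 10⁻⁴ + 1.096 × 10⁻³ = 8.21 × 10⁻⁴, so Δρ ≈ 0.8432 kg m⁻³.
N² = (g/ρ₀)·Δρ/Δz = g·(Δρ/ρ₀)/Δz = 9.8 × 8.21 × 10⁻⁴ / 61 = 1.3190 × 10⁻⁴ s⁻².
N = √(1.3190 × 10⁻⁴) = 0.011485 rad s⁻¹ → T = 2π/N = 547.08 s = 9.1180 min ≈ 9.12 min.

9.12 min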